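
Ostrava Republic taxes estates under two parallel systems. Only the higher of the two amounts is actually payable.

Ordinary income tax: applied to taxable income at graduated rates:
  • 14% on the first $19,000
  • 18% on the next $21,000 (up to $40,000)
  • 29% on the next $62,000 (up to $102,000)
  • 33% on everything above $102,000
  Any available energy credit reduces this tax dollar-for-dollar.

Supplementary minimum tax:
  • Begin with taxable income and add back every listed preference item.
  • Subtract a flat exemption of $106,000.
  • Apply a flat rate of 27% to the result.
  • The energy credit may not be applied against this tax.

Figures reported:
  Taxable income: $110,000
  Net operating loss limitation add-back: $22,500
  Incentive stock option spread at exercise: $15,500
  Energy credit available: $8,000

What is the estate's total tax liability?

$19,060

Supplementary minimum tax:
  Adjusted income: $110,000 + $22,500 + $15,500 = $148,000
  Less exemption $106,000 → base $42,000
  $42,000 × 27% = $11,340

Ordinary income tax:
  $19,000 × 14% = $2,660
  $21,000 × 18% = $3,780
  $62,000 × 29% = $17,980
  $8,000 × 33% = $2,640
  → $27,060
  Less energy credit $8,000 → $19,060

$19,060 > $11,340, so the ordinary income tax governs.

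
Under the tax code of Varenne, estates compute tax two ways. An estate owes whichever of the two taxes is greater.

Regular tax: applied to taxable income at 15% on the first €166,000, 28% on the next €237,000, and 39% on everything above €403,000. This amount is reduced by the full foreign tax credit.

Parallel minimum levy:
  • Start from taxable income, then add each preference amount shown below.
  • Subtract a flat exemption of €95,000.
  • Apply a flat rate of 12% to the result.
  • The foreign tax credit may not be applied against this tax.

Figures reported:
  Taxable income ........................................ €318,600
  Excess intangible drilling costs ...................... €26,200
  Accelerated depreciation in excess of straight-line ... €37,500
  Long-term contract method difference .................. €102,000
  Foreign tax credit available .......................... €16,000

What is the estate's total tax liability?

Regular tax:
  €166,000 × 15% = €24,900
  €152,600 × 28% = €42,728
  → €67,628
  Less foreign tax credit €16,000 → €51,628

Parallel minimum levy:
  Adjusted income: €318,600 + €26,200 + €37,500 + €102,000 = €484,300
  Less exemption €95,000 → base €389,300
  €389,300 × 12% = €46,716

€51,628 > €46,716, so the regular tax governs.

€51,628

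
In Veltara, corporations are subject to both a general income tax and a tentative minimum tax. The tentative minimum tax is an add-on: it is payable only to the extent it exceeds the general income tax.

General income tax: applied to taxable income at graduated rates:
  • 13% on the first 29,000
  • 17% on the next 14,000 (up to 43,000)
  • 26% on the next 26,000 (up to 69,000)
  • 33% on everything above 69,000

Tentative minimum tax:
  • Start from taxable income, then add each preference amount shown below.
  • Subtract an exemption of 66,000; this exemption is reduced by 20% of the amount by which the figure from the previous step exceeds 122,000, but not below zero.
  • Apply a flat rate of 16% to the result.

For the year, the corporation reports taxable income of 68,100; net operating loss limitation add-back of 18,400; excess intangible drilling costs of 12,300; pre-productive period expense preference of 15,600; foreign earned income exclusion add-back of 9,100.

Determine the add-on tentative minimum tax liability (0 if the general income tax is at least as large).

Tentative minimum tax:
  Adjusted income: 68,100 + 18,400 + 12,300 + 15,600 + 9,100 = 123,500
  Exemption: 66,000 − 20% × (123,500 − 122,000) = 66,000 − 300 = 65,700
  Base: 123,500 − 65,700 = 57,800
  57,800 × 16% = 9,248

General income tax:
  29,000 × 13% = 3,770
  14,000 × 17% = 2,380
  25,100 × 26% = 6,526
  → 12,676

9,248 ≤ 12,676, so no add-on is due.

0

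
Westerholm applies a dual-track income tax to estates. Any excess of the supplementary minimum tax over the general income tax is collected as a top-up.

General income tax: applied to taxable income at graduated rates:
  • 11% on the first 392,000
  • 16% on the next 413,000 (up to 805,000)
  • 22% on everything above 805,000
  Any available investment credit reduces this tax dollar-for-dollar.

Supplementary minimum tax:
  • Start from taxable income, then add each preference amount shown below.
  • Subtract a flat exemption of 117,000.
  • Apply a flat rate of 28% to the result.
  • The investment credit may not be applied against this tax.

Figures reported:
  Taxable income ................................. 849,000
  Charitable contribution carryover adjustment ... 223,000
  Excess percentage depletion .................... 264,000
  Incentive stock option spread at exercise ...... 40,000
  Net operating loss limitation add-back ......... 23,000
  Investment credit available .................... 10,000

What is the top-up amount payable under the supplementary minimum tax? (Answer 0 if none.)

250,080

General income tax:
  392,000 × 11% = 43,120
  413,000 × 16% = 66,080
  44,000 × 22% = 9,680
  → 118,880
  Less investment credit 10,000 → 108,880

Supplementary minimum tax:
  Adjusted income: 849,000 + 223,000 + 264,000 + 40,000 + 23,000 = 1,399,000
  Less exemption 117,000 → base 1,282,000
  1,282,000 × 28% = 358,960

Excess of supplementary minimum tax over general income tax: 358,960 − 108,880 = 250,080.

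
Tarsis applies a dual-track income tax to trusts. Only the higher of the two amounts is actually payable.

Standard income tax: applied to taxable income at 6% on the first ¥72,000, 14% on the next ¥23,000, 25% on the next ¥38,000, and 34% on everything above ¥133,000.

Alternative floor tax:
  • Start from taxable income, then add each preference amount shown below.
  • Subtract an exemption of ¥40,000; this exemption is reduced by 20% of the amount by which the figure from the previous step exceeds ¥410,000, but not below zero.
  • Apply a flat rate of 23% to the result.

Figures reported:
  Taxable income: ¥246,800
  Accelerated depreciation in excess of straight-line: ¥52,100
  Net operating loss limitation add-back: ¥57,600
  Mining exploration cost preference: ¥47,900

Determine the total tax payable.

Standard income tax:
  ¥72,000 × 6% = ¥4,320
  ¥23,000 × 14% = ¥3,220
  ¥38,000 × 25% = ¥9,500
  ¥113,800 × 34% = ¥38,692
  → ¥55,732

Alternative floor tax:
  Adjusted income: ¥246,800 + ¥52,100 + ¥57,600 + ¥47,900 = ¥404,400
  Exemption: ¥404,400 ≤ ¥410,000, so full ¥40,000 applies
  Base: ¥404,400 − ¥40,000 = ¥364,400
  ¥364,400 × 23% = ¥83,812

¥83,812 > ¥55,732, so the alternative floor tax is the binding amount.

¥83,812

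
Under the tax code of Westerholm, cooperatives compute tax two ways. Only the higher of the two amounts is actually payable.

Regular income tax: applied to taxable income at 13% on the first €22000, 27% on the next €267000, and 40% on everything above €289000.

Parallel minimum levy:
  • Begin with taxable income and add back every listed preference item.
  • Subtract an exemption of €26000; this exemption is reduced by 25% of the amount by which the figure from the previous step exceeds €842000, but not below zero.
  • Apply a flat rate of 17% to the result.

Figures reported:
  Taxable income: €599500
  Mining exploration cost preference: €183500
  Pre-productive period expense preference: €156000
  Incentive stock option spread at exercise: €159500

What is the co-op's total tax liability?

Regular income tax:
  €22000 × 13% = €2860
  €267000 × 27% = €72090
  €310500 × 40% = €124200
  → €199150

Parallel minimum levy:
  Adjusted income: €599500 + €183500 + €156000 + €159500 = €1098500
  Exemption: 25% × (€1098500 − €842000) = €64125 ≥ €26000, so the exemption is fully phased out
  Base: €1098500 − €0 = €1098500
  €1098500 × 17% = €186745

€199150 > €186745, so the regular income tax governs.

€199150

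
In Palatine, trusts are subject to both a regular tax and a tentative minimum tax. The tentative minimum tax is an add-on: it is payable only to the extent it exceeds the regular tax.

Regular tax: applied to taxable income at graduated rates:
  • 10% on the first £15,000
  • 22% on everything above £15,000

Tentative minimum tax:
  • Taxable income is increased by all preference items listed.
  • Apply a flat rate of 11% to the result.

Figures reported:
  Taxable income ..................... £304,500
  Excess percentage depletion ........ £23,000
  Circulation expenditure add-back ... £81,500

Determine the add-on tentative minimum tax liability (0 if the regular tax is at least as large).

£0

Regular tax:
  £15,000 × 10% = £1,500
  £289,500 × 22% = £63,690
  → £65,190

Tentative minimum tax:
  Adjusted income: £304,500 + £23,000 + £81,500 = £409,000
  £409,000 × 11% = £44,990

£44,990 ≤ £65,190, so no add-on is due.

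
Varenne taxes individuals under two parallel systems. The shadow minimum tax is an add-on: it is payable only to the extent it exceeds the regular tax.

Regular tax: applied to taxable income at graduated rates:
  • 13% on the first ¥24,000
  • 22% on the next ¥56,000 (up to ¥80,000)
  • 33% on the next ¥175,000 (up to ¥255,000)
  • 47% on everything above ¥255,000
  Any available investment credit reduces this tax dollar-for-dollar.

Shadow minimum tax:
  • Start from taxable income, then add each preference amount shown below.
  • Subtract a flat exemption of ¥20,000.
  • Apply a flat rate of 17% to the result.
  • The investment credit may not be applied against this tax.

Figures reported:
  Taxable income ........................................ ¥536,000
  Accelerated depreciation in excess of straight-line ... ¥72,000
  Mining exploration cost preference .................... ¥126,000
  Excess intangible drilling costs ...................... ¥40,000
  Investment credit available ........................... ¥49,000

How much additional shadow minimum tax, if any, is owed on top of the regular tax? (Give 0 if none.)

Regular tax:
  ¥24,000 × 13% = ¥3,120
  ¥56,000 × 22% = ¥12,320
  ¥175,000 × 33% = ¥57,750
  ¥281,000 × 47% = ¥132,070
  → ¥205,260
  Less investment credit ¥49,000 → ¥156,260

Shadow minimum tax:
  Adjusted income: ¥536,000 + ¥72,000 + ¥126,000 + ¥40,000 = ¥774,000
  Less exemption ¥20,000 → base ¥754,000
  ¥754,000 × 17% = ¥128,180

¥128,180 ≤ ¥156,260, so no add-on is due.

¥0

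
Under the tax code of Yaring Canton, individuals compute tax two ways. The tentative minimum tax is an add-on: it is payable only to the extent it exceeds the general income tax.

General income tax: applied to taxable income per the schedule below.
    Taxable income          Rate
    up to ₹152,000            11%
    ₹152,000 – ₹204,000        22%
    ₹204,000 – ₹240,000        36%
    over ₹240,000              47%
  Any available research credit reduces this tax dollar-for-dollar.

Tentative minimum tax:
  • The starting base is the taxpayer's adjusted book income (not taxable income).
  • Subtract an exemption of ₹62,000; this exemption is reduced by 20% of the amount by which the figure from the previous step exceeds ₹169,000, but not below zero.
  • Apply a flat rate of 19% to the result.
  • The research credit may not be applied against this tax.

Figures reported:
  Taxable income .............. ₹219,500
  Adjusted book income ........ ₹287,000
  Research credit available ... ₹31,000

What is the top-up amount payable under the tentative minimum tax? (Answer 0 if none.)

Tentative minimum tax:
  Base (adjusted book income): ₹287,000
  Exemption: ₹62,000 − 20% × (₹287,000 − ₹169,000) = ₹62,000 − ₹23,600 = ₹38,400
  Base: ₹287,000 − ₹38,400 = ₹248,600
  ₹248,600 × 19% = ₹47,234

General income tax:
  ₹152,000 × 11% = ₹16,720
  ₹52,000 × 22% = ₹11,440
  ₹15,500 × 36% = ₹5,580
  → ₹33,740
  Less research credit ₹31,000 → ₹2,740

Excess of tentative minimum tax over general income tax: ₹47,234 − ₹2,740 = ₹44,494.

₹44,494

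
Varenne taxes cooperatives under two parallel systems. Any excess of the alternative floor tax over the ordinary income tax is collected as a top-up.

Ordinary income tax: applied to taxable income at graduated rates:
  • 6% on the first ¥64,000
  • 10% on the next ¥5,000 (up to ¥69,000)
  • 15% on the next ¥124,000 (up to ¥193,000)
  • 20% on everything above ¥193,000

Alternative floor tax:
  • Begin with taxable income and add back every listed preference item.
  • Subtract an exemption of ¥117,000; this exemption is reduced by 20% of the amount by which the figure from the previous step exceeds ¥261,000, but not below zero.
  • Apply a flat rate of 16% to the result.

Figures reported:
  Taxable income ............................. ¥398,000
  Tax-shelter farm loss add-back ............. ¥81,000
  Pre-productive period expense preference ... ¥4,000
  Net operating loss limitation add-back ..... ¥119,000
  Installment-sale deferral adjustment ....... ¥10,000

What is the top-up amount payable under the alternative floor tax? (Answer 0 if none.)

¥26,492

Alternative floor tax:
  Adjusted income: ¥398,000 + ¥81,000 + ¥4,000 + ¥119,000 + ¥10,000 = ¥612,000
  Exemption: ¥117,000 − 20% × (¥612,000 − ¥261,000) = ¥117,000 − ¥70,200 = ¥46,800
  Base: ¥612,000 − ¥46,800 = ¥565,200
  ¥565,200 × 16% = ¥90,432

Ordinary income tax:
  ¥64,000 × 6% = ¥3,840
  ¥5,000 × 10% = ¥500
  ¥124,000 × 15% = ¥18,600
  ¥205,000 × 20% = ¥41,000
  → ¥63,940

Excess of alternative floor tax over ordinary income tax: ¥90,432 − ¥63,940 = ¥26,492.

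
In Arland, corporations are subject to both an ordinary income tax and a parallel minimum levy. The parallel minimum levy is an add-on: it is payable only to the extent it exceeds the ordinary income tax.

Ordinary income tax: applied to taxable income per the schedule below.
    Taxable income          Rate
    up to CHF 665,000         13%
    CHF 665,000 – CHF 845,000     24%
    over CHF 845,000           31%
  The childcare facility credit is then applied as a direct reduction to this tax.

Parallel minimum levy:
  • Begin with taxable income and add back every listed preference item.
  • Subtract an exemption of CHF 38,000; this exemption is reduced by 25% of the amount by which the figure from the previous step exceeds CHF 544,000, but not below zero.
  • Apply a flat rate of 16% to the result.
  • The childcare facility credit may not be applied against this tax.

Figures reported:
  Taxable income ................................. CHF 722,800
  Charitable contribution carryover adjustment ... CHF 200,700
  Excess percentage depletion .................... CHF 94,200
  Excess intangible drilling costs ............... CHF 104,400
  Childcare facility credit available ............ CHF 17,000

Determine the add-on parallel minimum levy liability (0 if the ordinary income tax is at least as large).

Parallel minimum levy:
  Adjusted income: CHF 722,800 + CHF 200,700 + CHF 94,200 + CHF 104,400 = CHF 1,122,100
  Exemption: 25% × (CHF 1,122,100 − CHF 544,000) = CHF 144,525 ≥ CHF 38,000, so the exemption is fully phased out
  Base: CHF 1,122,100 − CHF 0 = CHF 1,122,100
  CHF 1,122,100 × 16% = CHF 179,536

Ordinary income tax:
  CHF 665,000 × 13% = CHF 86,450
  CHF 57,800 × 24% = CHF 13,872
  → CHF 100,322
  Less childcare facility credit CHF 17,000 → CHF 83,322

Excess of parallel minimum levy over ordinary income tax: CHF 179,536 − CHF 83,322 = CHF 96,214.

CHF 96,214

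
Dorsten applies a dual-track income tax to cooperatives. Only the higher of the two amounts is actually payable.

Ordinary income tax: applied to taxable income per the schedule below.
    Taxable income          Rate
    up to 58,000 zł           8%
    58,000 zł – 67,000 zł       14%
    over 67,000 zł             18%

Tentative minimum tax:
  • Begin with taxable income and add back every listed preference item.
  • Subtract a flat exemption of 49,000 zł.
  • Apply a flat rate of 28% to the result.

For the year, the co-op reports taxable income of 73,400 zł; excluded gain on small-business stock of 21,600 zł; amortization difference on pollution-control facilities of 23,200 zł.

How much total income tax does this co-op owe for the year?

Ordinary income tax:
  58,000 zł × 8% = 4,640 zł
  9,000 zł × 14% = 1,260 zł
  6,400 zł × 18% = 1,152 zł
  → 7,052 zł

Tentative minimum tax:
  Adjusted income: 73,400 zł + 21,600 zł + 23,200 zł = 118,200 zł
  Less exemption 49,000 zł → base 69,200 zł
  69,200 zł × 28% = 19,376 zł

19,376 zł > 7,052 zł, so the tentative minimum tax is the binding amount.

19,376 zł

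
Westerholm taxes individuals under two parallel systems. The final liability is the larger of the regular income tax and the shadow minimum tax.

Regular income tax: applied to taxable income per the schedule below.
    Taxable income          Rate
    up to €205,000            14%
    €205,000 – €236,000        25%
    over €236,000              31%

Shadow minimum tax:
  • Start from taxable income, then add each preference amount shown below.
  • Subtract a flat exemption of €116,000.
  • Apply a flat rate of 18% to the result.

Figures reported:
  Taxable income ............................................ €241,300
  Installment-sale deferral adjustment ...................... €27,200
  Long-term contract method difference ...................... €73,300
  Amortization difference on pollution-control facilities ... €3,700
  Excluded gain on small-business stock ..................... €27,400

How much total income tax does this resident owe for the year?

Regular income tax:
  €205,000 × 14% = €28,700
  €31,000 × 25% = €7,750
  €5,300 × 31% = €1,643
  → €38,093

Shadow minimum tax:
  Adjusted income: €241,300 + €27,200 + €73,300 + €3,700 + €27,400 = €372,900
  Less exemption €116,000 → base €256,900
  €256,900 × 18% = €46,242

€46,242 > €38,093, so the shadow minimum tax is the binding amount.

€46,242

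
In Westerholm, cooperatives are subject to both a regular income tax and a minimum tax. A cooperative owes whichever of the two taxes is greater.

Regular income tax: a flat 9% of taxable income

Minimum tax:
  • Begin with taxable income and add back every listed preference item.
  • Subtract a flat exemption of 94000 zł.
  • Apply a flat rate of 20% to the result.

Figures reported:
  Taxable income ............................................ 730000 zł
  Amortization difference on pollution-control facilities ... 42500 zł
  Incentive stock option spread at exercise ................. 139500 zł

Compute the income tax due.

163600 zł

Minimum tax:
  Adjusted income: 730000 zł + 42500 zł + 139500 zł = 912000 zł
  Less exemption 94000 zł → base 818000 zł
  818000 zł × 20% = 163600 zł

Regular income tax:
  730000 zł × 9% = 65700 zł

163600 zł > 65700 zł, so the minimum tax is the binding amount.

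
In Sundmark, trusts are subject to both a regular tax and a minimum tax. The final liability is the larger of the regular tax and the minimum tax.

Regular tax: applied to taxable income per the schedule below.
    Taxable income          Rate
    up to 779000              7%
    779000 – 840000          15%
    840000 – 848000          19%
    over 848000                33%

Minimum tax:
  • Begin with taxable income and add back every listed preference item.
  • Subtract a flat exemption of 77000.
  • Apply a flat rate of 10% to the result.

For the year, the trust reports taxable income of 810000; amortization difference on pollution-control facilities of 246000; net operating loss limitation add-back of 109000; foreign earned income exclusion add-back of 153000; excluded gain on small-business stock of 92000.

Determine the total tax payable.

133300

Regular tax:
  779000 × 7% = 54530
  31000 × 15% = 4650
  → 59180

Minimum tax:
  Adjusted income: 810000 + 246000 + 109000 + 153000 + 92000 = 1410000
  Less exemption 77000 → base 1333000
  1333000 × 10% = 133300

133300 > 59180, so the minimum tax is the binding amount.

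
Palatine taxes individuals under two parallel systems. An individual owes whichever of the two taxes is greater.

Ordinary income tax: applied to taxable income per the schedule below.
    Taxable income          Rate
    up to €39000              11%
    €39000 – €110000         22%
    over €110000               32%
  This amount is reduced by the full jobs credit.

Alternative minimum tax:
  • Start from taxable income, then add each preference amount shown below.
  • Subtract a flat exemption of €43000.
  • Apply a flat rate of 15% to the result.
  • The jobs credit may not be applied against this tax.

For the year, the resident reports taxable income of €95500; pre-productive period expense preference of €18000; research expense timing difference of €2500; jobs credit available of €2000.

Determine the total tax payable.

Ordinary income tax:
  €39000 × 11% = €4290
  €56500 × 22% = €12430
  → €16720
  Less jobs credit €2000 → €14720

Alternative minimum tax:
  Adjusted income: €95500 + €18000 + €2500 = €116000
  Less exemption €43000 → base €73000
  €73000 × 15% = €10950

€14720 > €10950, so the ordinary income tax governs.

€14720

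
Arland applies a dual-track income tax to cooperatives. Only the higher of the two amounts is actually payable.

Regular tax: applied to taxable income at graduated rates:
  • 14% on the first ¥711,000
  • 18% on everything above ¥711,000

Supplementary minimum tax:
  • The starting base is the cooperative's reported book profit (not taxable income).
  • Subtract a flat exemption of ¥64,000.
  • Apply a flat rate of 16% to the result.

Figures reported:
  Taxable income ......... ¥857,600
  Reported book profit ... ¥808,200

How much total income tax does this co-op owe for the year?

¥125,928

Supplementary minimum tax:
  Base (reported book profit): ¥808,200
  Less exemption ¥64,000 → base ¥744,200
  ¥744,200 × 16% = ¥119,072

Regular tax:
  ¥711,000 × 14% = ¥99,540
  ¥146,600 × 18% = ¥26,388
  → ¥125,928

¥125,928 > ¥119,072, so the regular tax governs.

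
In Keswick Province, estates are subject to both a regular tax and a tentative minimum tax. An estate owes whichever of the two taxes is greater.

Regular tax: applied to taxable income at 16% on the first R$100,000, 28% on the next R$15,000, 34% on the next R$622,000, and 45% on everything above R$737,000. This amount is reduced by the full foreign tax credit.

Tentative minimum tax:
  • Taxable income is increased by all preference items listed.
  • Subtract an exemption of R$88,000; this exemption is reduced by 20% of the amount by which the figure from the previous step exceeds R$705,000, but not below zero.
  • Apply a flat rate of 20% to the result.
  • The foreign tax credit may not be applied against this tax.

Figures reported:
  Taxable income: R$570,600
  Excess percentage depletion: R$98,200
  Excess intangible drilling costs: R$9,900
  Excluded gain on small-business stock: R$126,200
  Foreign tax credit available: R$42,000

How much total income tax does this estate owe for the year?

Regular tax:
  R$100,000 × 16% = R$16,000
  R$15,000 × 28% = R$4,200
  R$455,600 × 34% = R$154,904
  → R$175,104
  Less foreign tax credit R$42,000 → R$133,104

Tentative minimum tax:
  Adjusted income: R$570,600 + R$98,200 + R$9,900 + R$126,200 = R$804,900
  Exemption: R$88,000 − 20% × (R$804,900 − R$705,000) = R$88,000 − R$19,980 = R$68,020
  Base: R$804,900 − R$68,020 = R$736,880
  R$736,880 × 20% = R$147,376

R$147,376 > R$133,104, so the tentative minimum tax is the binding amount.

R$147,376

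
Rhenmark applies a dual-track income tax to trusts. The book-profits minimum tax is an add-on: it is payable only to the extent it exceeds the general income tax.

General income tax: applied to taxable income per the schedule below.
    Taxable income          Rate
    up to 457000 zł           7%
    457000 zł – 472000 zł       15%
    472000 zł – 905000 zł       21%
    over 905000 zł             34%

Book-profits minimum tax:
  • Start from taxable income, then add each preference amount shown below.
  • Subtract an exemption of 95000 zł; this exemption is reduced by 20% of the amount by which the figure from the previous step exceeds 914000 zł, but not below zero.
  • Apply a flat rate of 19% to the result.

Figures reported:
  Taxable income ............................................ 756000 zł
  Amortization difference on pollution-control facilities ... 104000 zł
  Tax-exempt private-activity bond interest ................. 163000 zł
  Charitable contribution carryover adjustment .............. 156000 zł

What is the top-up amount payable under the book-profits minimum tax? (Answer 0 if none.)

122150 zł

General income tax:
  457000 zł × 7% = 31990 zł
  15000 zł × 15% = 2250 zł
  284000 zł × 21% = 59640 zł
  → 93880 zł

Book-profits minimum tax:
  Adjusted income: 756000 zł + 104000 zł + 163000 zł + 156000 zł = 1179000 zł
  Exemption: 95000 zł − 20% × (1179000 zł − 914000 zł) = 95000 zł − 53000 zł = 42000 zł
  Base: 1179000 zł − 42000 zł = 1137000 zł
  1137000 zł × 19% = 216030 zł

Excess of book-profits minimum tax over general income tax: 216030 zł − 93880 zł = 122150 zł.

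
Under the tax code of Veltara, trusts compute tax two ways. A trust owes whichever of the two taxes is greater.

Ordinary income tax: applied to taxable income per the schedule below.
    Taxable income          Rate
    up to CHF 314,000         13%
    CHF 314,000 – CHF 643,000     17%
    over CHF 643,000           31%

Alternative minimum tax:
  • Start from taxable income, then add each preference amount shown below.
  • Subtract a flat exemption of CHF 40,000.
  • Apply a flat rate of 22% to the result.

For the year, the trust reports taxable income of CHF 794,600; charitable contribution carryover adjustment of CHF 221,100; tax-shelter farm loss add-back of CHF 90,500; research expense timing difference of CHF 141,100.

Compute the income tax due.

Alternative minimum tax:
  Adjusted income: CHF 794,600 + CHF 221,100 + CHF 90,500 + CHF 141,100 = CHF 1,247,300
  Less exemption CHF 40,000 → base CHF 1,207,300
  CHF 1,207,300 × 22% = CHF 265,606

Ordinary income tax:
  CHF 314,000 × 13% = CHF 40,820
  CHF 329,000 × 17% = CHF 55,930
  CHF 151,600 × 31% = CHF 46,996
  → CHF 143,746

CHF 265,606 > CHF 143,746, so the alternative minimum tax is the binding amount.

CHF 265,606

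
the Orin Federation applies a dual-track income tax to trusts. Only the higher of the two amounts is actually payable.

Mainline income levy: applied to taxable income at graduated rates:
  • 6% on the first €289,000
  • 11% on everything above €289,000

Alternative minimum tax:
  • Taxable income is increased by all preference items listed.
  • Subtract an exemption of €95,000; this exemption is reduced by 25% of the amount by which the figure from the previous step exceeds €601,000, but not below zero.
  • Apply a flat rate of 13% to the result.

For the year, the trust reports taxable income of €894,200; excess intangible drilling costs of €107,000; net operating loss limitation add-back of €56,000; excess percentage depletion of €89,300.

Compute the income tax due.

Mainline income levy:
  €289,000 × 6% = €17,340
  €605,200 × 11% = €66,572
  → €83,912

Alternative minimum tax:
  Adjusted income: €894,200 + €107,000 + €56,000 + €89,300 = €1,146,500
  Exemption: 25% × (€1,146,500 − €601,000) = €136,375 ≥ €95,000, so the exemption is fully phased out
  Base: €1,146,500 − €0 = €1,146,500
  €1,146,500 × 13% = €149,045

€149,045 > €83,912, so the alternative minimum tax is the binding amount.

€149,045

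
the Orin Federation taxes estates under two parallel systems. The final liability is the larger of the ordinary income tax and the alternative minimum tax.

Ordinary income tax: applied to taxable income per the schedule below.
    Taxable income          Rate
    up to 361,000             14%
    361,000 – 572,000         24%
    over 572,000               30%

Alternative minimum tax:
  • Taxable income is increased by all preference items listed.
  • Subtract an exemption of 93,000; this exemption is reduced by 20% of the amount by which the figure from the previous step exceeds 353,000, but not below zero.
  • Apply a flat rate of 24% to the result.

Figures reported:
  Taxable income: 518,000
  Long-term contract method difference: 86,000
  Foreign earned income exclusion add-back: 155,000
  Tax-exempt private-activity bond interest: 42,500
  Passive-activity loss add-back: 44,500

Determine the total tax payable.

203,040

Ordinary income tax:
  361,000 × 14% = 50,540
  157,000 × 24% = 37,680
  → 88,220

Alternative minimum tax:
  Adjusted income: 518,000 + 86,000 + 155,000 + 42,500 + 44,500 = 846,000
  Exemption: 20% × (846,000 − 353,000) = 98,600 ≥ 93,000, so the exemption is fully phased out
  Base: 846,000 − 0 = 846,000
  846,000 × 24% = 203,040

203,040 > 88,220, so the alternative minimum tax is the binding amount.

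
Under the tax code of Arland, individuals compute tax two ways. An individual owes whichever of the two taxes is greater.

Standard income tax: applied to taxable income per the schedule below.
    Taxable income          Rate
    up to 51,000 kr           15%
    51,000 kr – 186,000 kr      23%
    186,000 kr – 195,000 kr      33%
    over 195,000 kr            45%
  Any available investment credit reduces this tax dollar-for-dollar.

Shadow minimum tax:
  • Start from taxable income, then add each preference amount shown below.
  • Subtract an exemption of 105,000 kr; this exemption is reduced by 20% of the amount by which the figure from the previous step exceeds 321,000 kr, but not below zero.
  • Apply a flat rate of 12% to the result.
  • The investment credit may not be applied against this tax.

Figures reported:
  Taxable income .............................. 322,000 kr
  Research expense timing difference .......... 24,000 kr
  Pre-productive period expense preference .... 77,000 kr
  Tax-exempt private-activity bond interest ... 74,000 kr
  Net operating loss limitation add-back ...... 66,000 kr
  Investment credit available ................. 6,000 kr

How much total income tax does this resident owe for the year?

Shadow minimum tax:
  Adjusted income: 322,000 kr + 24,000 kr + 77,000 kr + 74,000 kr + 66,000 kr = 563,000 kr
  Exemption: 105,000 kr − 20% × (563,000 kr − 321,000 kr) = 105,000 kr − 48,400 kr = 56,600 kr
  Base: 563,000 kr − 56,600 kr = 506,400 kr
  506,400 kr × 12% = 60,768 kr

Standard income tax:
  51,000 kr × 15% = 7,650 kr
  135,000 kr × 23% = 31,050 kr
  9,000 kr × 33% = 2,970 kr
  127,000 kr × 45% = 57,150 kr
  → 98,820 kr
  Less investment credit 6,000 kr → 92,820 kr

92,820 kr > 60,768 kr, so the standard income tax governs.

92,820 kr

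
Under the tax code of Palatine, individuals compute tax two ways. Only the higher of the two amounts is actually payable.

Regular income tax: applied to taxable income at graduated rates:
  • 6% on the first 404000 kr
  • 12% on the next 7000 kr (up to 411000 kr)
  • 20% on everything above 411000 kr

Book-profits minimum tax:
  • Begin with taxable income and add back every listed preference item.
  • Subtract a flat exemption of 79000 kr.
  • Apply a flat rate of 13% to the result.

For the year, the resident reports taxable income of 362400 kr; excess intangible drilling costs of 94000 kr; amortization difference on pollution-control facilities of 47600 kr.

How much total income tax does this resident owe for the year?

55250 kr

Regular income tax:
  362400 kr × 6% = 21744 kr

Book-profits minimum tax:
  Adjusted income: 362400 kr + 94000 kr + 47600 kr = 504000 kr
  Less exemption 79000 kr → base 425000 kr
  425000 kr × 13% = 55250 kr

55250 kr > 21744 kr, so the book-profits minimum tax is the binding amount.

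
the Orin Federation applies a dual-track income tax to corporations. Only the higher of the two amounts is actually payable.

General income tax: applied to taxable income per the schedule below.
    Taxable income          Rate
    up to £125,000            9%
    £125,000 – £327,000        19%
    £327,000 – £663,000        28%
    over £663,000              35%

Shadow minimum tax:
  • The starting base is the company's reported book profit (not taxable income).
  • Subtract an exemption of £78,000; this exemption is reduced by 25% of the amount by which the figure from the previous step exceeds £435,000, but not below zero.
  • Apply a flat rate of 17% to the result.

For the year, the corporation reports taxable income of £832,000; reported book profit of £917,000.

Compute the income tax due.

General income tax:
  £125,000 × 9% = £11,250
  £202,000 × 19% = £38,380
  £336,000 × 28% = £94,080
  £169,000 × 35% = £59,150
  → £202,860

Shadow minimum tax:
  Base (reported book profit): £917,000
  Exemption: 25% × (£917,000 − £435,000) = £120,500 ≥ £78,000, so the exemption is fully phased out
  Base: £917,000 − £0 = £917,000
  £917,000 × 17% = £155,890

£202,860 > £155,890, so the general income tax governs.

£202,860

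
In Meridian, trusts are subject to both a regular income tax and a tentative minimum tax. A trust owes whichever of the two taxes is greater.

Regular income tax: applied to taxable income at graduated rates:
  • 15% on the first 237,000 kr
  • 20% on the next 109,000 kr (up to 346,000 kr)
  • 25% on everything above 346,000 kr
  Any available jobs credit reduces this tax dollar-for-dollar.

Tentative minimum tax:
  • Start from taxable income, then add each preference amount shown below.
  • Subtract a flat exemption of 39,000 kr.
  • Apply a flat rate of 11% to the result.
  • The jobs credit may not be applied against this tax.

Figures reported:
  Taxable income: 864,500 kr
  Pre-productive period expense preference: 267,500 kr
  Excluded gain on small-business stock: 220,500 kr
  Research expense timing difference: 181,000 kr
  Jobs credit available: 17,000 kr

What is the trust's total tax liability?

169,975 kr

Regular income tax:
  237,000 kr × 15% = 35,550 kr
  109,000 kr × 20% = 21,800 kr
  518,500 kr × 25% = 129,625 kr
  → 186,975 kr
  Less jobs credit 17,000 kr → 169,975 kr

Tentative minimum tax:
  Adjusted income: 864,500 kr + 267,500 kr + 220,500 kr + 181,000 kr = 1,533,500 kr
  Less exemption 39,000 kr → base 1,494,500 kr
  1,494,500 kr × 11% = 164,395 kr

169,975 kr > 164,395 kr, so the regular income tax governs.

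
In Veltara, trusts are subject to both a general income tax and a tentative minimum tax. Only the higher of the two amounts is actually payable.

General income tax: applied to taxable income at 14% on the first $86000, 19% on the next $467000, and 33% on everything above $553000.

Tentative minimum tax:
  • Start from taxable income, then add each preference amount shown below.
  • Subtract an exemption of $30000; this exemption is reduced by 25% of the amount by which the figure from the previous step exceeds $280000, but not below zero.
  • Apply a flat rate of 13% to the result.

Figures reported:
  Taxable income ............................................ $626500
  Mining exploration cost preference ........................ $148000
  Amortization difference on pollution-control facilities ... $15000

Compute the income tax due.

Tentative minimum tax:
  Adjusted income: $626500 + $148000 + $15000 = $789500
  Exemption: 25% × ($789500 − $280000) = $127375 ≥ $30000, so the exemption is fully phased out
  Base: $789500 − $0 = $789500
  $789500 × 13% = $102635

General income tax:
  $86000 × 14% = $12040
  $467000 × 19% = $88730
  $73500 × 33% = $24255
  → $125025

$125025 > $102635, so the general income tax governs.

$125025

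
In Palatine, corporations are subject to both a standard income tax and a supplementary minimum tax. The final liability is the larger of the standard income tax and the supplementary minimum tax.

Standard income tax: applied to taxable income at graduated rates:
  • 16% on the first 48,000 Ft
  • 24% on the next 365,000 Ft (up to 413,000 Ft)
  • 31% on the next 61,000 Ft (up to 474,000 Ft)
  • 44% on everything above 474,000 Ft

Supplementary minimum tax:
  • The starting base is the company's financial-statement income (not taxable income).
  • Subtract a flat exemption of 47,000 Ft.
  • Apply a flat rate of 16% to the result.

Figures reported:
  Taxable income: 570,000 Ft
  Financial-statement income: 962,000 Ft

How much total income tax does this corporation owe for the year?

156,430 Ft

Standard income tax:
  48,000 Ft × 16% = 7,680 Ft
  365,000 Ft × 24% = 87,600 Ft
  61,000 Ft × 31% = 18,910 Ft
  96,000 Ft × 44% = 42,240 Ft
  → 156,430 Ft

Supplementary minimum tax:
  Base (financial-statement income): 962,000 Ft
  Less exemption 47,000 Ft → base 915,000 Ft
  915,000 Ft × 16% = 146,400 Ft

156,430 Ft > 146,400 Ft, so the standard income tax governs.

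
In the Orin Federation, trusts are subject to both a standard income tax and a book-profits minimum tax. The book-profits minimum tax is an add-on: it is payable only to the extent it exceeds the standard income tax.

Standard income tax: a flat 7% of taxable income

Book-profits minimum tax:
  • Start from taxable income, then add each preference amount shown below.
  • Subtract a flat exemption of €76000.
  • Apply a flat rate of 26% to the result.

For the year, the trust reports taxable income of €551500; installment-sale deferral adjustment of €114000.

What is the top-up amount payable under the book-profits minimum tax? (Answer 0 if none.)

Standard income tax:
  €551500 × 7% = €38605

Book-profits minimum tax:
  Adjusted income: €551500 + €114000 = €665500
  Less exemption €76000 → base €589500
  €589500 × 26% = €153270

Excess of book-profits minimum tax over standard income tax: €153270 − €38605 = €114665.

€114665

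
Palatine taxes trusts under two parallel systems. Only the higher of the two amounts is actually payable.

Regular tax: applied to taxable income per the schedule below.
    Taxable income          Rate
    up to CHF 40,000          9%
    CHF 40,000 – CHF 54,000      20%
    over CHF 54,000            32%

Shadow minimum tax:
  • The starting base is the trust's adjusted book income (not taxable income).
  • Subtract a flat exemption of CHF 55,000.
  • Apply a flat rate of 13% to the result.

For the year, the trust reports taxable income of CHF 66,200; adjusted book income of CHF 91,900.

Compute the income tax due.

Regular tax:
  CHF 40,000 × 9% = CHF 3,600
  CHF 14,000 × 20% = CHF 2,800
  CHF 12,200 × 32% = CHF 3,904
  → CHF 10,304

Shadow minimum tax:
  Base (adjusted book income): CHF 91,900
  Less exemption CHF 55,000 → base CHF 36,900
  CHF 36,900 × 13% = CHF 4,797

CHF 10,304 > CHF 4,797, so the regular tax governs.

CHF 10,304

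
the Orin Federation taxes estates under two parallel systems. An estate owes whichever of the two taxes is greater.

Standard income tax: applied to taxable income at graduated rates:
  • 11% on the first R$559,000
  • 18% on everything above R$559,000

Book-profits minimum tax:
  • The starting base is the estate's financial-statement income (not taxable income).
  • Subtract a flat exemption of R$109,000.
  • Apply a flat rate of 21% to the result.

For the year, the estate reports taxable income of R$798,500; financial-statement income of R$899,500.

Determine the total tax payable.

R$166,005

Standard income tax:
  R$559,000 × 11% = R$61,490
  R$239,500 × 18% = R$43,110
  → R$104,600

Book-profits minimum tax:
  Base (financial-statement income): R$899,500
  Less exemption R$109,000 → base R$790,500
  R$790,500 × 21% = R$166,005

R$166,005 > R$104,600, so the book-profits minimum tax is the binding amount.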